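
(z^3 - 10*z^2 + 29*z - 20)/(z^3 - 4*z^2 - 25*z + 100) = (z - 1)/(z + 5)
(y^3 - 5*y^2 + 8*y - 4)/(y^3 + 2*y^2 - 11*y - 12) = (y^3 - 5*y^2 + 8*y - 4)/(y^3 + 2*y^2 - 11*y - 12)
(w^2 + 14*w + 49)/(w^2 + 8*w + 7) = (w + 7)/(w + 1)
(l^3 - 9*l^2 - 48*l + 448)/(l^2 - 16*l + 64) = l + 7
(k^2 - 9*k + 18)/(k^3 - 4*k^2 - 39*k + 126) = (k - 6)/(k^2 - k - 42)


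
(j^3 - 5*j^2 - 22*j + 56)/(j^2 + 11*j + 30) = (j^3 - 5*j^2 - 22*j + 56)/(j^2 + 11*j + 30)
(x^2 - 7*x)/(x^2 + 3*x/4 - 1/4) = 4*x*(x - 7)/(4*x^2 + 3*x - 1)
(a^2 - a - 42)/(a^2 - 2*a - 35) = (a + 6)/(a + 5)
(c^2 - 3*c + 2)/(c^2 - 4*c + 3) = (c - 2)/(c - 3)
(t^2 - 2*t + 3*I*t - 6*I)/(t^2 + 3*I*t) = (t - 2)/t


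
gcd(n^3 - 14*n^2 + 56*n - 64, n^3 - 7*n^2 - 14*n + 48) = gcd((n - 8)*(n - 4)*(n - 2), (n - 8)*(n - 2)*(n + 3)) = n^2 - 10*n + 16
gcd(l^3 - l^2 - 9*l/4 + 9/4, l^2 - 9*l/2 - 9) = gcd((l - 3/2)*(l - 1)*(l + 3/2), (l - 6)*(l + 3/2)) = l + 3/2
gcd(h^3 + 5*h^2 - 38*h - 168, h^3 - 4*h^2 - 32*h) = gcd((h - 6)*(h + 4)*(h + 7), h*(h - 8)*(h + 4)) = h + 4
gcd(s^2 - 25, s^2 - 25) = s^2 - 25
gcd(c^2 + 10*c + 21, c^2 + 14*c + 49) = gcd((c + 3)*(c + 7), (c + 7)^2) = c + 7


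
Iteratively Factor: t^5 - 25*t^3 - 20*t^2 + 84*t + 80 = (t - 2)*(t^4 + 2*t^3 - 21*t^2 - 62*t - 40) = (t - 2)*(t + 4)*(t^3 - 2*t^2 - 13*t - 10) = (t - 5)*(t - 2)*(t + 4)*(t^2 + 3*t + 2) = (t - 5)*(t - 2)*(t + 2)*(t + 4)*(t + 1)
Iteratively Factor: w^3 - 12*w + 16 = (w + 4)*(w^2 - 4*w + 4) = (w - 2)*(w + 4)*(w - 2)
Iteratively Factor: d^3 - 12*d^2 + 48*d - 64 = (d - 4)*(d^2 - 8*d + 16) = (d - 4)^2*(d - 4)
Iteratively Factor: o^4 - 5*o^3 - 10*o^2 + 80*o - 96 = (o - 3)*(o^3 - 2*o^2 - 16*o + 32) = (o - 4)*(o - 3)*(o^2 + 2*o - 8) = (o - 4)*(o - 3)*(o + 4)*(o - 2)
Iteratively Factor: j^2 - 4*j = (j)*(j - 4)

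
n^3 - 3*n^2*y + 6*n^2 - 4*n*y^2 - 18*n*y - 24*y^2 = (n + 6)*(n - 4*y)*(n + y)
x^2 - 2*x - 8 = (x - 4)*(x + 2)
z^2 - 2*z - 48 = (z - 8)*(z + 6)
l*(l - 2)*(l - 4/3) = l^3 - 10*l^2/3 + 8*l/3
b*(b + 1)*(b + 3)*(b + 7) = b^4 + 11*b^3 + 31*b^2 + 21*b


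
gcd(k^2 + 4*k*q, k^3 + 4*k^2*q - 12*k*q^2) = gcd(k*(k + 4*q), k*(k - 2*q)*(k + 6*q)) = k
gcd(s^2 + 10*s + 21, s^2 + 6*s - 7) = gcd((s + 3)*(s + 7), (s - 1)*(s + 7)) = s + 7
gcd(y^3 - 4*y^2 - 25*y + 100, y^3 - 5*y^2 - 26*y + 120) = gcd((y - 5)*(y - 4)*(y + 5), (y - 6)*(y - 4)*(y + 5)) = y^2 + y - 20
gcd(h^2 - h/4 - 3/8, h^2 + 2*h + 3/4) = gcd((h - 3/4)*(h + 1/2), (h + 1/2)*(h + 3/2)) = h + 1/2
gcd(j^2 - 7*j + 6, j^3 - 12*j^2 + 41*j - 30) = j^2 - 7*j + 6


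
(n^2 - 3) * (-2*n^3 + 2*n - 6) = -2*n^5 + 8*n^3 - 6*n^2 - 6*n + 18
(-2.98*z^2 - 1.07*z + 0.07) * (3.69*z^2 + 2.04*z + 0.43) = -10.9962*z^4 - 10.0275*z^3 - 3.2059*z^2 - 0.3173*z + 0.0301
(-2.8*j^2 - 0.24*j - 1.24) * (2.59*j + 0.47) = -7.252*j^3 - 1.9376*j^2 - 3.3244*j - 0.5828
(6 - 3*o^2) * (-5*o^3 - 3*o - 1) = 15*o^5 - 21*o^3 + 3*o^2 - 18*o - 6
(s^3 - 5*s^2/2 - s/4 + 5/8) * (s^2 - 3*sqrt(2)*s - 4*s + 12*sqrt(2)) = s^5 - 13*s^4/2 - 3*sqrt(2)*s^4 + 39*s^3/4 + 39*sqrt(2)*s^3/2 - 117*sqrt(2)*s^2/4 + 13*s^2/8 - 39*sqrt(2)*s/8 - 5*s/2 + 15*sqrt(2)/2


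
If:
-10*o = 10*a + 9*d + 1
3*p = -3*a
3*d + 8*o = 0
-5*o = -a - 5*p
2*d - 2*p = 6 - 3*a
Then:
No Solution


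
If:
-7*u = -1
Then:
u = 1/7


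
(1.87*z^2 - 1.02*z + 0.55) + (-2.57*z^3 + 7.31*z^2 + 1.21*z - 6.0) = -2.57*z^3 + 9.18*z^2 + 0.19*z - 5.45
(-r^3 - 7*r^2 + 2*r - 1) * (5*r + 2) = -5*r^4 - 37*r^3 - 4*r^2 - r - 2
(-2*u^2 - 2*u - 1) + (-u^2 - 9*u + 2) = -3*u^2 - 11*u + 1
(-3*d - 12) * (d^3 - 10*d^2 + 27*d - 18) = -3*d^4 + 18*d^3 + 39*d^2 - 270*d + 216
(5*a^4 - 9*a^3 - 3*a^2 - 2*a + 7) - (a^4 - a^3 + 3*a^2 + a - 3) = 4*a^4 - 8*a^3 - 6*a^2 - 3*a + 10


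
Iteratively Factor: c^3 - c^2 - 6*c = (c - 3)*(c^2 + 2*c) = (c - 3)*(c + 2)*(c)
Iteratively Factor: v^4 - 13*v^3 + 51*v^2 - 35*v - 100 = (v - 5)*(v^3 - 8*v^2 + 11*v + 20) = (v - 5)*(v + 1)*(v^2 - 9*v + 20) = (v - 5)^2*(v + 1)*(v - 4)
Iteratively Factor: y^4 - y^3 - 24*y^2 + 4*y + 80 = (y - 5)*(y^3 + 4*y^2 - 4*y - 16) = (y - 5)*(y - 2)*(y^2 + 6*y + 8) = (y - 5)*(y - 2)*(y + 4)*(y + 2)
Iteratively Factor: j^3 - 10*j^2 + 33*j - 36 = (j - 4)*(j^2 - 6*j + 9) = (j - 4)*(j - 3)*(j - 3)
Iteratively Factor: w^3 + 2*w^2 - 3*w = (w + 3)*(w^2 - w) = (w - 1)*(w + 3)*(w)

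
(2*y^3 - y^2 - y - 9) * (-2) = -4*y^3 + 2*y^2 + 2*y + 18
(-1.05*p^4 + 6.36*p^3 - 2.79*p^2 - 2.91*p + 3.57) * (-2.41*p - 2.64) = 2.5305*p^5 - 12.5556*p^4 - 10.0665*p^3 + 14.3787*p^2 - 0.9213*p - 9.4248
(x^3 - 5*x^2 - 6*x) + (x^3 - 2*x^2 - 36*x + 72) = 2*x^3 - 7*x^2 - 42*x + 72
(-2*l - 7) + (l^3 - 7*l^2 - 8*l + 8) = l^3 - 7*l^2 - 10*l + 1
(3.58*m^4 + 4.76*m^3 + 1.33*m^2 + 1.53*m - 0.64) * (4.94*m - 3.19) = 17.6852*m^5 + 12.0942*m^4 - 8.6142*m^3 + 3.3155*m^2 - 8.0423*m + 2.0416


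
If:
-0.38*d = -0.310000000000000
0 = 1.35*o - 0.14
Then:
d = 0.82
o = 0.10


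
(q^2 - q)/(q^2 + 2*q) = (q - 1)/(q + 2)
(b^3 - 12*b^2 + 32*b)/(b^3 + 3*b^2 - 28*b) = (b - 8)/(b + 7)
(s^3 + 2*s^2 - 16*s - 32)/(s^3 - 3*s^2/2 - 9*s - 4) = 2*(s + 4)/(2*s + 1)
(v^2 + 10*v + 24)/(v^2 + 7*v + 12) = (v + 6)/(v + 3)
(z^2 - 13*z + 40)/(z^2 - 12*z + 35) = (z - 8)/(z - 7)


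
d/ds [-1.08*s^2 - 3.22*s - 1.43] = -2.16*s - 3.22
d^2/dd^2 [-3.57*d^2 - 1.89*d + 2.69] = -7.14000000000000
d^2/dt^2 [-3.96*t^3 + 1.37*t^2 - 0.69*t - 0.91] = 2.74 - 23.76*t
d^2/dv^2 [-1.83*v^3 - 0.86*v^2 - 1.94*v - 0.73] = -10.98*v - 1.72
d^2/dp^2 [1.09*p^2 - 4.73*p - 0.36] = 2.18000000000000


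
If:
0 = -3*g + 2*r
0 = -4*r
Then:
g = 0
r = 0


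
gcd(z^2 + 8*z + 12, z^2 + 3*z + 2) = z + 2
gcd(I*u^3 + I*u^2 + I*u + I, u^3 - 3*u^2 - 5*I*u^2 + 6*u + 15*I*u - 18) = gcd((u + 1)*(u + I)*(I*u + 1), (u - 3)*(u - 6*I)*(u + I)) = u + I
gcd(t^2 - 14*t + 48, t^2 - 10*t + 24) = t - 6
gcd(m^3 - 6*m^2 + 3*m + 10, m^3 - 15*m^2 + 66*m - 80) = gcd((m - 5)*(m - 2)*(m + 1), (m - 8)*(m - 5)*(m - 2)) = m^2 - 7*m + 10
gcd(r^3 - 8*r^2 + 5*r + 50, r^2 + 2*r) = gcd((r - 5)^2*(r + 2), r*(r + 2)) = r + 2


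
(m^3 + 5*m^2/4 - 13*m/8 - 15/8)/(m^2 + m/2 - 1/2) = (8*m^2 + 2*m - 15)/(4*(2*m - 1))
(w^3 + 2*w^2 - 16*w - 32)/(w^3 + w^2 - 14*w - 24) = (w + 4)/(w + 3)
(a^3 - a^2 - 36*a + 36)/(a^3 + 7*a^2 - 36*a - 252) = (a - 1)/(a + 7)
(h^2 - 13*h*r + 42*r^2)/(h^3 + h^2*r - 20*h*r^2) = (h^2 - 13*h*r + 42*r^2)/(h*(h^2 + h*r - 20*r^2))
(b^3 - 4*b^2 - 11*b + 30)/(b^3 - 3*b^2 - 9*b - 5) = (b^2 + b - 6)/(b^2 + 2*b + 1)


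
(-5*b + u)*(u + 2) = -5*b*u - 10*b + u^2 + 2*u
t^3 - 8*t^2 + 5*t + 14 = (t - 7)*(t - 2)*(t + 1)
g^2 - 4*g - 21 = (g - 7)*(g + 3)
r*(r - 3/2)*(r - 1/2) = r^3 - 2*r^2 + 3*r/4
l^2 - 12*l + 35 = (l - 7)*(l - 5)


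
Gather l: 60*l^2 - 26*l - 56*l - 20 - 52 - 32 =60*l^2 - 82*l - 104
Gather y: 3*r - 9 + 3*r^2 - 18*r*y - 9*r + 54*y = 3*r^2 - 6*r + y*(54 - 18*r) - 9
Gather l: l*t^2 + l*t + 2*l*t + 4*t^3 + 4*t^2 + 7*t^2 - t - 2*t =l*(t^2 + 3*t) + 4*t^3 + 11*t^2 - 3*t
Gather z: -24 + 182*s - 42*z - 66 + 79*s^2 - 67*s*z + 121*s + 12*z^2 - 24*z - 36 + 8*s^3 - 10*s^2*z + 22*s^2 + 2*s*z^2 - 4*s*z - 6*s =8*s^3 + 101*s^2 + 297*s + z^2*(2*s + 12) + z*(-10*s^2 - 71*s - 66) - 126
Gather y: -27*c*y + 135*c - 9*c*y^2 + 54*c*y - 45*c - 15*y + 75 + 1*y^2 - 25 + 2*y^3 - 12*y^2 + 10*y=90*c + 2*y^3 + y^2*(-9*c - 11) + y*(27*c - 5) + 50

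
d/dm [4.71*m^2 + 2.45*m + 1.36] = 9.42*m + 2.45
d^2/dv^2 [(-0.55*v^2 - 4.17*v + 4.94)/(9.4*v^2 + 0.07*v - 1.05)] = (5.6843418860808e-14*v^4 - 736.1986*v^3 + 2586.4194*v^2 - 227.44428*v + 95.738272)/(830.584*v^6 + 18.5556*v^5 - 278.19582*v^4 - 4.145057*v^3 + 31.075065*v^2 + 0.231525*v - 1.157625)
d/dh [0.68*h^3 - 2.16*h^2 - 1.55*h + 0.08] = 2.04*h^2 - 4.32*h - 1.55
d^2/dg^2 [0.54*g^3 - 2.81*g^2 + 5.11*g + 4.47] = 3.24*g - 5.62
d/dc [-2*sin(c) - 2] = -2*cos(c)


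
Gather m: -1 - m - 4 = -m - 5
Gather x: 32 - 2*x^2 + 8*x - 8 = -2*x^2 + 8*x + 24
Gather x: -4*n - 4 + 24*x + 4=-4*n + 24*x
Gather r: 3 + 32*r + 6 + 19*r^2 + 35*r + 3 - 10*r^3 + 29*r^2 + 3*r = -10*r^3 + 48*r^2 + 70*r + 12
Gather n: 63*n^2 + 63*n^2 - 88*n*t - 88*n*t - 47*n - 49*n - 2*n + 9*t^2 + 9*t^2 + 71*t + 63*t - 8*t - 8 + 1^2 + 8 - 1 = 126*n^2 + n*(-176*t - 98) + 18*t^2 + 126*t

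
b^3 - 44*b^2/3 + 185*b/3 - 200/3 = (b - 8)*(b - 5)*(b - 5/3)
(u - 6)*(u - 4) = u^2 - 10*u + 24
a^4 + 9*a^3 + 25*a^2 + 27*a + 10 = (a + 1)^2*(a + 2)*(a + 5)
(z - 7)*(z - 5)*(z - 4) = z^3 - 16*z^2 + 83*z - 140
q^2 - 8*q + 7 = (q - 7)*(q - 1)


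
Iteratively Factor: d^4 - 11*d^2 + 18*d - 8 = (d - 1)*(d^3 + d^2 - 10*d + 8) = (d - 1)^2*(d^2 + 2*d - 8) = (d - 1)^2*(d + 4)*(d - 2)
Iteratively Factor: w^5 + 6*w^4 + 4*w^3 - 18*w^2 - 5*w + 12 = (w + 3)*(w^4 + 3*w^3 - 5*w^2 - 3*w + 4) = (w + 3)*(w + 4)*(w^3 - w^2 - w + 1) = (w + 1)*(w + 3)*(w + 4)*(w^2 - 2*w + 1) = (w - 1)*(w + 1)*(w + 3)*(w + 4)*(w - 1)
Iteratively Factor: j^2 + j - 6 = (j - 2)*(j + 3)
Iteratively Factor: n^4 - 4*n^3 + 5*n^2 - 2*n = (n)*(n^3 - 4*n^2 + 5*n - 2) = n*(n - 2)*(n^2 - 2*n + 1) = n*(n - 2)*(n - 1)*(n - 1)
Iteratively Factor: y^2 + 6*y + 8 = (y + 2)*(y + 4)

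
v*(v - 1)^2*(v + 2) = v^4 - 3*v^2 + 2*v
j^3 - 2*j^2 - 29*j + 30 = (j - 6)*(j - 1)*(j + 5)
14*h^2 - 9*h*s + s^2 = (-7*h + s)*(-2*h + s)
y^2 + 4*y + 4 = (y + 2)^2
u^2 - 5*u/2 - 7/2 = (u - 7/2)*(u + 1)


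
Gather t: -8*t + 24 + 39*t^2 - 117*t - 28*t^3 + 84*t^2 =-28*t^3 + 123*t^2 - 125*t + 24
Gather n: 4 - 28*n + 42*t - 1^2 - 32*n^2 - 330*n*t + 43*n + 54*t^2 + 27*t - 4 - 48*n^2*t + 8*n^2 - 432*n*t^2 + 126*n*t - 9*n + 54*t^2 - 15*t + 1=n^2*(-48*t - 24) + n*(-432*t^2 - 204*t + 6) + 108*t^2 + 54*t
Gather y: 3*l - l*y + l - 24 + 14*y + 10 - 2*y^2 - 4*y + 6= 4*l - 2*y^2 + y*(10 - l) - 8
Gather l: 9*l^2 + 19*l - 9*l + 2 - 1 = 9*l^2 + 10*l + 1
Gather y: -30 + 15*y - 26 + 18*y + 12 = 33*y - 44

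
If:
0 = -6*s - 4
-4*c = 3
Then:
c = -3/4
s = -2/3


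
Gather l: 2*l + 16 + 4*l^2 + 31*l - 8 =4*l^2 + 33*l + 8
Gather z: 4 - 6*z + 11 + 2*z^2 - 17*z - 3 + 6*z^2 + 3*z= 8*z^2 - 20*z + 12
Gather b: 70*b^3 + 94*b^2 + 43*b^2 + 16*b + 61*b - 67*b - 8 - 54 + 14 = 70*b^3 + 137*b^2 + 10*b - 48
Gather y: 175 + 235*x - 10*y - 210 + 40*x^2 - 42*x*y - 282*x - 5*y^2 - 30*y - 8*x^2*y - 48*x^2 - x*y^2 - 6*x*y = -8*x^2 - 47*x + y^2*(-x - 5) + y*(-8*x^2 - 48*x - 40) - 35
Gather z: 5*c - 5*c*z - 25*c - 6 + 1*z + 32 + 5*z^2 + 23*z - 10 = -20*c + 5*z^2 + z*(24 - 5*c) + 16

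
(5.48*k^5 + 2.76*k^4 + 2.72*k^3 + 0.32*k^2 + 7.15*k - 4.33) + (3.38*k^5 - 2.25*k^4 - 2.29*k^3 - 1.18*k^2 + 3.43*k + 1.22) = 8.86*k^5 + 0.51*k^4 + 0.43*k^3 - 0.86*k^2 + 10.58*k - 3.11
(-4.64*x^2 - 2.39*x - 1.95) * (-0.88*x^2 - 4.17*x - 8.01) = 4.0832*x^4 + 21.452*x^3 + 48.8487*x^2 + 27.2754*x + 15.6195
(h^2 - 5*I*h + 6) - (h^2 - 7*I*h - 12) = 2*I*h + 18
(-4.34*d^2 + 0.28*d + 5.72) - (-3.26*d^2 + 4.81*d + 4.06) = -1.08*d^2 - 4.53*d + 1.66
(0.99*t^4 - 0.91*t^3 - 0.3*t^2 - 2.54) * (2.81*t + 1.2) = 2.7819*t^5 - 1.3691*t^4 - 1.935*t^3 - 0.36*t^2 - 7.1374*t - 3.048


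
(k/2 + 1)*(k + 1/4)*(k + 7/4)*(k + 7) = k^4/2 + 11*k^3/2 + 519*k^2/32 + 511*k/32 + 49/16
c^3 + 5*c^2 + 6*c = c*(c + 2)*(c + 3)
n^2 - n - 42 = (n - 7)*(n + 6)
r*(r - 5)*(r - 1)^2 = r^4 - 7*r^3 + 11*r^2 - 5*r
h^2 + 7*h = h*(h + 7)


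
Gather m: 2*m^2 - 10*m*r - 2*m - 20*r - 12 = 2*m^2 + m*(-10*r - 2) - 20*r - 12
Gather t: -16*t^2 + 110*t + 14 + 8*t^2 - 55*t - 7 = -8*t^2 + 55*t + 7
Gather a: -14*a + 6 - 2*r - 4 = -14*a - 2*r + 2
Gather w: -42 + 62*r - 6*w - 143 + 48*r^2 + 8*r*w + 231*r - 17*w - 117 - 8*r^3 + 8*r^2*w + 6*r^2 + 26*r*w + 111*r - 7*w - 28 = -8*r^3 + 54*r^2 + 404*r + w*(8*r^2 + 34*r - 30) - 330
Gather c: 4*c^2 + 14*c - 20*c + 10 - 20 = 4*c^2 - 6*c - 10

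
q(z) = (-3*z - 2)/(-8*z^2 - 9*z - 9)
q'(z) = (-3*z - 2)*(16*z + 9)/(-8*z^2 - 9*z - 9)^2 - 3/(-8*z^2 - 9*z - 9)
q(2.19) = 0.13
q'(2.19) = -0.04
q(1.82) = 0.14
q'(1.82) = -0.05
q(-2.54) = -0.15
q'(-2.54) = -0.05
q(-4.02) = -0.10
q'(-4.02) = -0.02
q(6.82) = 0.05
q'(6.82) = -0.01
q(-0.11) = 0.21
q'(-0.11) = 0.19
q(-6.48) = -0.06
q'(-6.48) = -0.01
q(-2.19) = -0.17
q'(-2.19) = -0.05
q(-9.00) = -0.04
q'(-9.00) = 0.00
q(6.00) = 0.06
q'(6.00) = -0.00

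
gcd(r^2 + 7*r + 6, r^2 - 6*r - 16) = 1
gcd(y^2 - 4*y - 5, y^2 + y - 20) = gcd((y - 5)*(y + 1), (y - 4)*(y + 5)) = 1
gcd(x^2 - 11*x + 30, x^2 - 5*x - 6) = x - 6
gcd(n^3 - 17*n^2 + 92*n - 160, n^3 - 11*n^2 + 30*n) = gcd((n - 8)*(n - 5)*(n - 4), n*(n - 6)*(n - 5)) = n - 5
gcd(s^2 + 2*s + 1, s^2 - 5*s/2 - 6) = 1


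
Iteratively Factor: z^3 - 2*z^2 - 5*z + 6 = (z + 2)*(z^2 - 4*z + 3) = (z - 3)*(z + 2)*(z - 1)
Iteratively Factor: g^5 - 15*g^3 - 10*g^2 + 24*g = (g - 4)*(g^4 + 4*g^3 + g^2 - 6*g) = (g - 4)*(g + 2)*(g^3 + 2*g^2 - 3*g) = (g - 4)*(g + 2)*(g + 3)*(g^2 - g) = (g - 4)*(g - 1)*(g + 2)*(g + 3)*(g)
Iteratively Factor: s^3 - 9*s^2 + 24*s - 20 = (s - 2)*(s^2 - 7*s + 10) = (s - 2)^2*(s - 5)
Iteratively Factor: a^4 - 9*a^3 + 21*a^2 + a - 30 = (a + 1)*(a^3 - 10*a^2 + 31*a - 30) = (a - 3)*(a + 1)*(a^2 - 7*a + 10) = (a - 5)*(a - 3)*(a + 1)*(a - 2)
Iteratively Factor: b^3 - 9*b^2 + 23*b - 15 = (b - 1)*(b^2 - 8*b + 15) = (b - 3)*(b - 1)*(b - 5)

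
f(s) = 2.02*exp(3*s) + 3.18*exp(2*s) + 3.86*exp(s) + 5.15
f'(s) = 6.06*exp(3*s) + 6.36*exp(2*s) + 3.86*exp(s)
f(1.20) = 126.95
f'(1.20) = 304.71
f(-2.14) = 5.65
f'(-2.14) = 0.55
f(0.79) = 50.70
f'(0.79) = 104.21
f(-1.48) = 6.22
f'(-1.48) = 1.28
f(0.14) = 16.87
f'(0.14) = 22.08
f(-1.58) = 6.10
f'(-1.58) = 1.12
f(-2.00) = 5.74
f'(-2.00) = 0.65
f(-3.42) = 5.28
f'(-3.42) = 0.13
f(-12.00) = 5.15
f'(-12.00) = 0.00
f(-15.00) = 5.15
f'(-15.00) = 0.00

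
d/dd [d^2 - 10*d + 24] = 2*d - 10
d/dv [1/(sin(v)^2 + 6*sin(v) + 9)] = -2*cos(v)/(sin(v) + 3)^3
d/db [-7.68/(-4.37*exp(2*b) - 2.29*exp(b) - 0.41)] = (-67.1232*exp(b) - 17.5872)*exp(b)/(4.37*exp(2*b) + 2.29*exp(b) + 0.41)^2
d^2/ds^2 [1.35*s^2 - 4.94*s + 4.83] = 2.70000000000000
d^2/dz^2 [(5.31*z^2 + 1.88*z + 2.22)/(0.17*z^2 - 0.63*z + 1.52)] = (2.22044604925031e-16*z^4 + 1.246066*z^3 - 7.847676*z^2 - 4.341324*z + 28.751964)/(0.004913*z^6 - 0.054621*z^5 + 0.334203*z^4 - 1.226799*z^3 + 2.988168*z^2 - 4.366656*z + 3.511808)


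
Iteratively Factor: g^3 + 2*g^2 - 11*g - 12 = (g + 4)*(g^2 - 2*g - 3) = (g - 3)*(g + 4)*(g + 1)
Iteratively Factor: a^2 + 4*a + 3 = (a + 1)*(a + 3)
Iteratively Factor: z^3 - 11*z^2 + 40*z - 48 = (z - 3)*(z^2 - 8*z + 16) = (z - 4)*(z - 3)*(z - 4)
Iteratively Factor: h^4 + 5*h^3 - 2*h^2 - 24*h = (h - 2)*(h^3 + 7*h^2 + 12*h) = (h - 2)*(h + 3)*(h^2 + 4*h) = h*(h - 2)*(h + 3)*(h + 4)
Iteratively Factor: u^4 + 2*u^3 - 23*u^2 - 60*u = (u)*(u^3 + 2*u^2 - 23*u - 60) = u*(u + 4)*(u^2 - 2*u - 15) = u*(u - 5)*(u + 4)*(u + 3)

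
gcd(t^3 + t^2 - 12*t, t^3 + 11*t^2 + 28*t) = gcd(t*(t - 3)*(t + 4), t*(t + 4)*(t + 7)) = t^2 + 4*t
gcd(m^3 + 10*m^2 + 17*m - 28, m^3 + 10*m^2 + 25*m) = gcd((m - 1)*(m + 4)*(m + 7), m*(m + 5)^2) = 1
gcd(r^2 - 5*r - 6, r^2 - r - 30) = r - 6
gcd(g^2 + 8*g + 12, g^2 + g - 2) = g + 2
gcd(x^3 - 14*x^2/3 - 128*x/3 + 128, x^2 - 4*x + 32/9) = x - 8/3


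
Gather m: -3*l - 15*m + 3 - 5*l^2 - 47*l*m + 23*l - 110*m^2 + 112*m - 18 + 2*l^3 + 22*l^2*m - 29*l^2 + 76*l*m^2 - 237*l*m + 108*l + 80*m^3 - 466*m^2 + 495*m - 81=2*l^3 - 34*l^2 + 128*l + 80*m^3 + m^2*(76*l - 576) + m*(22*l^2 - 284*l + 592) - 96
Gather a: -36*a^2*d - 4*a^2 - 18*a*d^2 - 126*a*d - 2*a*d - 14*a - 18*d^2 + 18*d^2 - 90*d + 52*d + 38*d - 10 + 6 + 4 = a^2*(-36*d - 4) + a*(-18*d^2 - 128*d - 14)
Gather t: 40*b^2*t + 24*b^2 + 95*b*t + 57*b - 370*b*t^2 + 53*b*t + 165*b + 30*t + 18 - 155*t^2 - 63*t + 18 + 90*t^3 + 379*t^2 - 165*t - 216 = 24*b^2 + 222*b + 90*t^3 + t^2*(224 - 370*b) + t*(40*b^2 + 148*b - 198) - 180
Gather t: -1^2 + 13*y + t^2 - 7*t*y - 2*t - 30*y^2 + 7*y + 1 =t^2 + t*(-7*y - 2) - 30*y^2 + 20*y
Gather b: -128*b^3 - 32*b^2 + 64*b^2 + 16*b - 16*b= -128*b^3 + 32*b^2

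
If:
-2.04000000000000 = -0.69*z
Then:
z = 2.96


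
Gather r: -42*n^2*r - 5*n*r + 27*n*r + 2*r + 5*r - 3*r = r*(-42*n^2 + 22*n + 4)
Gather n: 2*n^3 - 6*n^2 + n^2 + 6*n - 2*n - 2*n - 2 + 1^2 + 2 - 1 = 2*n^3 - 5*n^2 + 2*n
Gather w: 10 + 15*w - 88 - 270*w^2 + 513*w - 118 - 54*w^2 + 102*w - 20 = -324*w^2 + 630*w - 216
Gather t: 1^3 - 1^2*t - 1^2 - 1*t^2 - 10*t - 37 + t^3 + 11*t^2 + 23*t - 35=t^3 + 10*t^2 + 12*t - 72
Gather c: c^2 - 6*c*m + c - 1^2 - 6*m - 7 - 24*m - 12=c^2 + c*(1 - 6*m) - 30*m - 20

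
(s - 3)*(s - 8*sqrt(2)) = s^2 - 8*sqrt(2)*s - 3*s + 24*sqrt(2)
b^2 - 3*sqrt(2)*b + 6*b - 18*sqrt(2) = (b + 6)*(b - 3*sqrt(2))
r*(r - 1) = r^2 - r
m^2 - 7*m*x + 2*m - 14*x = (m + 2)*(m - 7*x)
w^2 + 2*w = w*(w + 2)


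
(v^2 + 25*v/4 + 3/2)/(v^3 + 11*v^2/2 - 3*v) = (4*v + 1)/(2*v*(2*v - 1))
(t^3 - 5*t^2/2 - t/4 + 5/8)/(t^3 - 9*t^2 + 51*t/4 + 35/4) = (t - 1/2)/(t - 7)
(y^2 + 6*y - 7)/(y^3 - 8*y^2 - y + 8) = (y + 7)/(y^2 - 7*y - 8)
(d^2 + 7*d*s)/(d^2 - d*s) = (d + 7*s)/(d - s)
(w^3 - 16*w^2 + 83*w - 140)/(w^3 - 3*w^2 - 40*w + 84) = (w^2 - 9*w + 20)/(w^2 + 4*w - 12)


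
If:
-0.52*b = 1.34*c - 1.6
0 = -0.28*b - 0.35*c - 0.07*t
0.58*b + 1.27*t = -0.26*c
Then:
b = -3.40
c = 2.51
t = 1.04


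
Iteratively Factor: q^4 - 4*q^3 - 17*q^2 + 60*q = (q - 3)*(q^3 - q^2 - 20*q) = q*(q - 3)*(q^2 - q - 20) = q*(q - 5)*(q - 3)*(q + 4)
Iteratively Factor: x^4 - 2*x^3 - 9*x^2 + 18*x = (x - 3)*(x^3 + x^2 - 6*x) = x*(x - 3)*(x^2 + x - 6) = x*(x - 3)*(x - 2)*(x + 3)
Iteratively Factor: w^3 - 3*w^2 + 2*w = (w - 2)*(w^2 - w) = w*(w - 2)*(w - 1)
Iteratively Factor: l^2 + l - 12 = (l - 3)*(l + 4)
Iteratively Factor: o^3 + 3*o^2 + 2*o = (o + 2)*(o^2 + o) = o*(o + 2)*(o + 1)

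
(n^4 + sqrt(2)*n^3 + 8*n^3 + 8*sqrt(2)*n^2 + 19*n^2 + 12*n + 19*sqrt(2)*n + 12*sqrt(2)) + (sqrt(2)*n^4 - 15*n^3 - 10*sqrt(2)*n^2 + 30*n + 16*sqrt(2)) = n^4 + sqrt(2)*n^4 - 7*n^3 + sqrt(2)*n^3 - 2*sqrt(2)*n^2 + 19*n^2 + 19*sqrt(2)*n + 42*n + 28*sqrt(2)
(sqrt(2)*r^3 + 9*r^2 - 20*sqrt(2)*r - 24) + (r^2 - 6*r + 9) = sqrt(2)*r^3 + 10*r^2 - 20*sqrt(2)*r - 6*r - 15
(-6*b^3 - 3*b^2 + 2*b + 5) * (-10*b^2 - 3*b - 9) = 60*b^5 + 48*b^4 + 43*b^3 - 29*b^2 - 33*b - 45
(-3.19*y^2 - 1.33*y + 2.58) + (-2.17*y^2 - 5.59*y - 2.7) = -5.36*y^2 - 6.92*y - 0.12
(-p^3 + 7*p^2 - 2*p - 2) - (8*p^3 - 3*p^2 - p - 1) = -9*p^3 + 10*p^2 - p - 1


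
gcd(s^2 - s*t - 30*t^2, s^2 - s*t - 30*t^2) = s^2 - s*t - 30*t^2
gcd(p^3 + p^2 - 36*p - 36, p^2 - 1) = p + 1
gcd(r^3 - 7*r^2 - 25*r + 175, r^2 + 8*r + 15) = r + 5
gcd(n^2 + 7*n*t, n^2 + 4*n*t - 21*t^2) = n + 7*t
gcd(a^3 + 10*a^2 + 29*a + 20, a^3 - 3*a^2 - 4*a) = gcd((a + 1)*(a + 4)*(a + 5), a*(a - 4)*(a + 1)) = a + 1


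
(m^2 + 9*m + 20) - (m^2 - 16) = 9*m + 36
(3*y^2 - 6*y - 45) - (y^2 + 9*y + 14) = 2*y^2 - 15*y - 59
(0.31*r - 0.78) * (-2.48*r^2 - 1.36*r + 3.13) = -0.7688*r^3 + 1.5128*r^2 + 2.0311*r - 2.4414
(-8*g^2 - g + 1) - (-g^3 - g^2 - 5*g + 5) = g^3 - 7*g^2 + 4*g - 4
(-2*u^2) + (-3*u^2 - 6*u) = -5*u^2 - 6*u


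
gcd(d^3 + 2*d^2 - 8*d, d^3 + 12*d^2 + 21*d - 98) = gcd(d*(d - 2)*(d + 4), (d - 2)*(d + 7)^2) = d - 2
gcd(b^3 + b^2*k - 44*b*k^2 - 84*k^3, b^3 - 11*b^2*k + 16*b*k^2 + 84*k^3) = b^2 - 5*b*k - 14*k^2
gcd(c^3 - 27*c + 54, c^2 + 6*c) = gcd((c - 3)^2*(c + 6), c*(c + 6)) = c + 6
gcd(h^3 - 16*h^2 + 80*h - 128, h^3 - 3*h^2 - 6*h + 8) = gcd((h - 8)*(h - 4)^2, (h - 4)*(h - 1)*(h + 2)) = h - 4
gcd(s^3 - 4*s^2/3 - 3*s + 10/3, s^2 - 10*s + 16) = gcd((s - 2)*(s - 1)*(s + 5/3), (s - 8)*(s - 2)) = s - 2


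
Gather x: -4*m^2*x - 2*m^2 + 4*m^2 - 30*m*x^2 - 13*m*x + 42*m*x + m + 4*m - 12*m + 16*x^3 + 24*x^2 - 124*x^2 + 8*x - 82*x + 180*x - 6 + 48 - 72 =2*m^2 - 7*m + 16*x^3 + x^2*(-30*m - 100) + x*(-4*m^2 + 29*m + 106) - 30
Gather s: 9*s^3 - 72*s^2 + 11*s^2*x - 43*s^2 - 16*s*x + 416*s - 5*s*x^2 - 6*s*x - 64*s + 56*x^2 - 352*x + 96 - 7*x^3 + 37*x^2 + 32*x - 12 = 9*s^3 + s^2*(11*x - 115) + s*(-5*x^2 - 22*x + 352) - 7*x^3 + 93*x^2 - 320*x + 84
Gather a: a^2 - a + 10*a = a^2 + 9*a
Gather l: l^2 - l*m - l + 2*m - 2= l^2 + l*(-m - 1) + 2*m - 2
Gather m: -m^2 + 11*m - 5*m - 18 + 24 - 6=-m^2 + 6*m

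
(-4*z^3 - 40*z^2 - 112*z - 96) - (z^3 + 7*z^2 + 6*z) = -5*z^3 - 47*z^2 - 118*z - 96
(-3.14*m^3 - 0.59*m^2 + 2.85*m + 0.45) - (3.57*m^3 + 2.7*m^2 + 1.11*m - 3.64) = -6.71*m^3 - 3.29*m^2 + 1.74*m + 4.09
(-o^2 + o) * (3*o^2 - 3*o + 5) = -3*o^4 + 6*o^3 - 8*o^2 + 5*o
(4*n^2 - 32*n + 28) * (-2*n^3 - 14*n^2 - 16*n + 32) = -8*n^5 + 8*n^4 + 328*n^3 + 248*n^2 - 1472*n + 896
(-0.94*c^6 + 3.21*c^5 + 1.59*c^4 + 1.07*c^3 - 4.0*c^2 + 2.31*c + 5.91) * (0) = 0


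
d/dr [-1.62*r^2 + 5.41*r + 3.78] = 5.41 - 3.24*r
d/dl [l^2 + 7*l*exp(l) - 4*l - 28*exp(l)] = 7*l*exp(l) + 2*l - 21*exp(l) - 4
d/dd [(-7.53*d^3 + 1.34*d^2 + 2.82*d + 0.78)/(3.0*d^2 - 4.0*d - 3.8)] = (-22.59*d^4 + 60.24*d^3 + 72.022*d^2 - 14.864*d - 7.596)/(9.0*d^4 - 24.0*d^3 - 6.8*d^2 + 30.4*d + 14.44)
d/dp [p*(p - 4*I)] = 2*p - 4*I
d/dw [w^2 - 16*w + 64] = 2*w - 16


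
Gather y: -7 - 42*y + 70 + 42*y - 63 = 0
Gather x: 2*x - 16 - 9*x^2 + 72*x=-9*x^2 + 74*x - 16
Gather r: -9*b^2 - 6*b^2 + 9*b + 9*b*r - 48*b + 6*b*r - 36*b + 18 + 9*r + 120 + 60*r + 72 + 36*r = -15*b^2 - 75*b + r*(15*b + 105) + 210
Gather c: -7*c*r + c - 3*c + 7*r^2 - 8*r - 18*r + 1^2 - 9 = c*(-7*r - 2) + 7*r^2 - 26*r - 8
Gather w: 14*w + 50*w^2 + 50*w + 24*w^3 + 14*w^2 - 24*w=24*w^3 + 64*w^2 + 40*w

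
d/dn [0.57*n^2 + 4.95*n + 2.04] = 1.14*n + 4.95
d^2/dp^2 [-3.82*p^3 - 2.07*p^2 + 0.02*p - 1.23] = -22.92*p - 4.14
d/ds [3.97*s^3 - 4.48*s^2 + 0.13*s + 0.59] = 11.91*s^2 - 8.96*s + 0.13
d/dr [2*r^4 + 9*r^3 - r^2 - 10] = r*(8*r^2 + 27*r - 2)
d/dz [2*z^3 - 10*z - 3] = 6*z^2 - 10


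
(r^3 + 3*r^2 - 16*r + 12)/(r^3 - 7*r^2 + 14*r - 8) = (r + 6)/(r - 4)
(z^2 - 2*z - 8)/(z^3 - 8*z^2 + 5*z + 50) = (z - 4)/(z^2 - 10*z + 25)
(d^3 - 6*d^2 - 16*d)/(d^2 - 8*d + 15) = d*(d^2 - 6*d - 16)/(d^2 - 8*d + 15)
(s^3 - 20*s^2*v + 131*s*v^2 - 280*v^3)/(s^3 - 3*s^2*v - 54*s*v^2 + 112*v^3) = (s^2 - 12*s*v + 35*v^2)/(s^2 + 5*s*v - 14*v^2)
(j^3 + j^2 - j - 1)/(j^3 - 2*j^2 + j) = (j^2 + 2*j + 1)/(j*(j - 1))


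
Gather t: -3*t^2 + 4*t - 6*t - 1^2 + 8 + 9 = -3*t^2 - 2*t + 16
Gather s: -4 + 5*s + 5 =5*s + 1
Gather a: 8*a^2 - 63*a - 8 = 8*a^2 - 63*a - 8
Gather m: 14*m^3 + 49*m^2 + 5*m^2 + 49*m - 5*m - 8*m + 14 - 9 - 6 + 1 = 14*m^3 + 54*m^2 + 36*m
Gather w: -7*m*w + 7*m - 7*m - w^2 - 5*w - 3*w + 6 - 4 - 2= -w^2 + w*(-7*m - 8)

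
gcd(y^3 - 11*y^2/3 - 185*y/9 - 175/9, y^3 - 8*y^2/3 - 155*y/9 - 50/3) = y^2 + 10*y/3 + 25/9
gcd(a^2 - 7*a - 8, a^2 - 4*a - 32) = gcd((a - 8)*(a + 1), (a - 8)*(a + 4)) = a - 8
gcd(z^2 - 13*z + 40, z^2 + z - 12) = 1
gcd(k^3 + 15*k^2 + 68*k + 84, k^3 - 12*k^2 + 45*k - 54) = 1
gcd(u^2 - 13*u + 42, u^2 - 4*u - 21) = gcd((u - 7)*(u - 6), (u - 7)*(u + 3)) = u - 7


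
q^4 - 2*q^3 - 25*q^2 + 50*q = q*(q - 5)*(q - 2)*(q + 5)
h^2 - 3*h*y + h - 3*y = (h + 1)*(h - 3*y)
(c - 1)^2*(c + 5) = c^3 + 3*c^2 - 9*c + 5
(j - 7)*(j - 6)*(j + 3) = j^3 - 10*j^2 + 3*j + 126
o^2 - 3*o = o*(o - 3)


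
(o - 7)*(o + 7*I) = o^2 - 7*o + 7*I*o - 49*I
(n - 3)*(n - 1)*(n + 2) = n^3 - 2*n^2 - 5*n + 6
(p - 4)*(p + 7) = p^2 + 3*p - 28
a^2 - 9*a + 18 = (a - 6)*(a - 3)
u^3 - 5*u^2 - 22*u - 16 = (u - 8)*(u + 1)*(u + 2)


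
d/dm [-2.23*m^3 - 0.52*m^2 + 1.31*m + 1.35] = -6.69*m^2 - 1.04*m + 1.31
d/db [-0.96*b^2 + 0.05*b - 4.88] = 0.05 - 1.92*b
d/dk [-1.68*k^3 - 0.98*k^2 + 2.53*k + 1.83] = -5.04*k^2 - 1.96*k + 2.53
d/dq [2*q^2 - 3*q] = 4*q - 3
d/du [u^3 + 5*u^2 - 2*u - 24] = 3*u^2 + 10*u - 2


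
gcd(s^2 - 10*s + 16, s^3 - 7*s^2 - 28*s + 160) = s - 8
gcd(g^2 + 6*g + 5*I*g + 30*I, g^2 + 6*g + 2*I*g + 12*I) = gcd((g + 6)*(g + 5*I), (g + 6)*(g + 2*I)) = g + 6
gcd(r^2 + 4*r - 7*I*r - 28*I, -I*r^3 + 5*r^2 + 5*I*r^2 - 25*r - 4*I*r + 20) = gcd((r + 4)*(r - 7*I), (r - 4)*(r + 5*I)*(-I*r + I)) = 1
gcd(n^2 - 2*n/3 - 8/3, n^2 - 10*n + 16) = n - 2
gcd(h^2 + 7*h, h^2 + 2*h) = h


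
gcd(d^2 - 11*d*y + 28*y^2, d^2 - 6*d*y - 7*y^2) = -d + 7*y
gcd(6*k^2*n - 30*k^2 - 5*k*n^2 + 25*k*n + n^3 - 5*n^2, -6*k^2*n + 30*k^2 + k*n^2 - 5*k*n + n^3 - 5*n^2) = 2*k*n - 10*k - n^2 + 5*n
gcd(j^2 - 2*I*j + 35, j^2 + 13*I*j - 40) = j + 5*I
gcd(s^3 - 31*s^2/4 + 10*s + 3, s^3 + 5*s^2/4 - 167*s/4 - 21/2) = s^2 - 23*s/4 - 3/2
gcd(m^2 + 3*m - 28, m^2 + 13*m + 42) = m + 7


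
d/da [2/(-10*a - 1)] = 20/(10*a + 1)^2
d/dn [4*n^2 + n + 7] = 8*n + 1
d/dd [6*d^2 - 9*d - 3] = 12*d - 9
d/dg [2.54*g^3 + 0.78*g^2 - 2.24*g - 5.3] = 7.62*g^2 + 1.56*g - 2.24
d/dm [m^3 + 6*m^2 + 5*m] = 3*m^2 + 12*m + 5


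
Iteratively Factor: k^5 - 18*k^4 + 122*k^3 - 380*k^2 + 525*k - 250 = (k - 1)*(k^4 - 17*k^3 + 105*k^2 - 275*k + 250) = (k - 2)*(k - 1)*(k^3 - 15*k^2 + 75*k - 125) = (k - 5)*(k - 2)*(k - 1)*(k^2 - 10*k + 25) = (k - 5)^2*(k - 2)*(k - 1)*(k - 5)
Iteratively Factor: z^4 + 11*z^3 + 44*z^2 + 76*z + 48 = (z + 3)*(z^3 + 8*z^2 + 20*z + 16) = (z + 3)*(z + 4)*(z^2 + 4*z + 4) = (z + 2)*(z + 3)*(z + 4)*(z + 2)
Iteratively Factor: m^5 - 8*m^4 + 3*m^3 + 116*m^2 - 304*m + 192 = (m - 1)*(m^4 - 7*m^3 - 4*m^2 + 112*m - 192) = (m - 4)*(m - 1)*(m^3 - 3*m^2 - 16*m + 48) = (m - 4)*(m - 3)*(m - 1)*(m^2 - 16) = (m - 4)^2*(m - 3)*(m - 1)*(m + 4)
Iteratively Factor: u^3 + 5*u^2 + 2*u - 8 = (u + 2)*(u^2 + 3*u - 4) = (u - 1)*(u + 2)*(u + 4)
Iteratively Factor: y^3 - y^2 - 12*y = (y - 4)*(y^2 + 3*y) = y*(y - 4)*(y + 3)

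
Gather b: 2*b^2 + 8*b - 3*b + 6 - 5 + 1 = 2*b^2 + 5*b + 2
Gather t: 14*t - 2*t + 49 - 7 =12*t + 42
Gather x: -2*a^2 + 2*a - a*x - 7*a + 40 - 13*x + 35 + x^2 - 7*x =-2*a^2 - 5*a + x^2 + x*(-a - 20) + 75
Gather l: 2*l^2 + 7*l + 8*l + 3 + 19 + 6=2*l^2 + 15*l + 28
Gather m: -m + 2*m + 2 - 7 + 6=m + 1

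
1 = 1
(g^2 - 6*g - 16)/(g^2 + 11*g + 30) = (g^2 - 6*g - 16)/(g^2 + 11*g + 30)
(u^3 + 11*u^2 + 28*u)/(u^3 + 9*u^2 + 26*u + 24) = u*(u + 7)/(u^2 + 5*u + 6)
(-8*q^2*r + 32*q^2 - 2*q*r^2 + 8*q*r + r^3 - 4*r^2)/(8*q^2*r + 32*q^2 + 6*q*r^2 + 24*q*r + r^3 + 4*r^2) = (-4*q*r + 16*q + r^2 - 4*r)/(4*q*r + 16*q + r^2 + 4*r)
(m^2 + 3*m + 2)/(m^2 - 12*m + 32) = (m^2 + 3*m + 2)/(m^2 - 12*m + 32)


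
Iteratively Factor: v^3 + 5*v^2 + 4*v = (v + 1)*(v^2 + 4*v) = (v + 1)*(v + 4)*(v)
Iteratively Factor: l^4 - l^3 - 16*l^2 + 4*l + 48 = (l + 3)*(l^3 - 4*l^2 - 4*l + 16) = (l - 2)*(l + 3)*(l^2 - 2*l - 8) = (l - 2)*(l + 2)*(l + 3)*(l - 4)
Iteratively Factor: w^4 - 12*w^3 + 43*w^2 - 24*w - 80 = (w - 4)*(w^3 - 8*w^2 + 11*w + 20) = (w - 5)*(w - 4)*(w^2 - 3*w - 4) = (w - 5)*(w - 4)^2*(w + 1)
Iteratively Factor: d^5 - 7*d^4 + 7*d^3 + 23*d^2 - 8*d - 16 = (d - 1)*(d^4 - 6*d^3 + d^2 + 24*d + 16) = (d - 4)*(d - 1)*(d^3 - 2*d^2 - 7*d - 4) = (d - 4)*(d - 1)*(d + 1)*(d^2 - 3*d - 4) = (d - 4)*(d - 1)*(d + 1)^2*(d - 4)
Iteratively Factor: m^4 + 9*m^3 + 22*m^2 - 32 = (m + 4)*(m^3 + 5*m^2 + 2*m - 8) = (m + 4)^2*(m^2 + m - 2) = (m - 1)*(m + 4)^2*(m + 2)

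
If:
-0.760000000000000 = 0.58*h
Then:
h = -1.31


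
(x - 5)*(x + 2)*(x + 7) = x^3 + 4*x^2 - 31*x - 70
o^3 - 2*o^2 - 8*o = o*(o - 4)*(o + 2)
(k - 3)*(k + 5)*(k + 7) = k^3 + 9*k^2 - k - 105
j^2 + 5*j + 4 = (j + 1)*(j + 4)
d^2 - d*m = d*(d - m)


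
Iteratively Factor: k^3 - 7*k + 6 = (k - 1)*(k^2 + k - 6) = (k - 2)*(k - 1)*(k + 3)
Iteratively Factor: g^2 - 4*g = (g - 4)*(g)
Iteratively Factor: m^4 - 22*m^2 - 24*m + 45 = (m + 3)*(m^3 - 3*m^2 - 13*m + 15) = (m - 5)*(m + 3)*(m^2 + 2*m - 3) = (m - 5)*(m + 3)^2*(m - 1)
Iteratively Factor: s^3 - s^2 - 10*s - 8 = (s + 1)*(s^2 - 2*s - 8) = (s - 4)*(s + 1)*(s + 2)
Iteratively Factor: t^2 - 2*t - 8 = (t - 4)*(t + 2)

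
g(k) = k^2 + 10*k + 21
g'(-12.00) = -14.00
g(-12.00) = 45.00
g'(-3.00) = 4.00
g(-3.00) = 0.00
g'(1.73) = 13.46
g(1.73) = 41.29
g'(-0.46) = 9.08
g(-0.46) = 16.61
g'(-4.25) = 1.50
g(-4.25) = -3.44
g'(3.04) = 16.08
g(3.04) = 60.64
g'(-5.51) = -1.02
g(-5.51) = -3.74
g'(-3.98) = 2.04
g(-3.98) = -2.96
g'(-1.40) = 7.20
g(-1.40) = 8.96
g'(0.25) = 10.50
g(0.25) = 23.56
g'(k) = 2*k + 10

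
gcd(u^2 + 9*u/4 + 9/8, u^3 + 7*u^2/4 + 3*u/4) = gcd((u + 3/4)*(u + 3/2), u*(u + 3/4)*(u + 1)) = u + 3/4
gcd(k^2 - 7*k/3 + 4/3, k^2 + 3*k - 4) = k - 1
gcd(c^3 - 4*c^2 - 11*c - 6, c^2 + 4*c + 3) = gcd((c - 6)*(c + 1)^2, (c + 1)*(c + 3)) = c + 1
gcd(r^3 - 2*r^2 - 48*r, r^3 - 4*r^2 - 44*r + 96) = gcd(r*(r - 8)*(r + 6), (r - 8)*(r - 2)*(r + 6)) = r^2 - 2*r - 48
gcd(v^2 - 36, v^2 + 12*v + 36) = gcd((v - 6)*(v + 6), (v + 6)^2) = v + 6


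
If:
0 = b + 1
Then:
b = -1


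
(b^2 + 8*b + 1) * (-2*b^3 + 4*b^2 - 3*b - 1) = -2*b^5 - 12*b^4 + 27*b^3 - 21*b^2 - 11*b - 1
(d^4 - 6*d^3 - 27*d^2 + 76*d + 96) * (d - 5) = d^5 - 11*d^4 + 3*d^3 + 211*d^2 - 284*d - 480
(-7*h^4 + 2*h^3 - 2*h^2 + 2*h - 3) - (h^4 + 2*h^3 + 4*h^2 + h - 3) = -8*h^4 - 6*h^2 + h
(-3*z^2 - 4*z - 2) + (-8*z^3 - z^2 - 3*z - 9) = -8*z^3 - 4*z^2 - 7*z - 11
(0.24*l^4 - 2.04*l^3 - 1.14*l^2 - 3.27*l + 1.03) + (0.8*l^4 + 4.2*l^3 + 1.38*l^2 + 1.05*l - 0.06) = 1.04*l^4 + 2.16*l^3 + 0.24*l^2 - 2.22*l + 0.97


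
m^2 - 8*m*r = m*(m - 8*r)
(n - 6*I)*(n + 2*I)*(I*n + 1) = I*n^3 + 5*n^2 + 8*I*n + 12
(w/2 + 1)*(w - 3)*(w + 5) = w^3/2 + 2*w^2 - 11*w/2 - 15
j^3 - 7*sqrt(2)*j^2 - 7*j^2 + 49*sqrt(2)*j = j*(j - 7)*(j - 7*sqrt(2))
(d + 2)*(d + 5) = d^2 + 7*d + 10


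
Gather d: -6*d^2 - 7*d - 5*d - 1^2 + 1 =-6*d^2 - 12*d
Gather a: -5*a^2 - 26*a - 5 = -5*a^2 - 26*a - 5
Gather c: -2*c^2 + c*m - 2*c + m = -2*c^2 + c*(m - 2) + m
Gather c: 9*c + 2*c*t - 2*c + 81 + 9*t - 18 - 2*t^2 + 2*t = c*(2*t + 7) - 2*t^2 + 11*t + 63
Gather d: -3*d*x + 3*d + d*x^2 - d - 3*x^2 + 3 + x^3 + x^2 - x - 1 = d*(x^2 - 3*x + 2) + x^3 - 2*x^2 - x + 2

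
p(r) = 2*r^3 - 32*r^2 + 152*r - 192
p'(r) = 6*r^2 - 64*r + 152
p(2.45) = 17.73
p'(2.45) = 31.22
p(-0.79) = -333.04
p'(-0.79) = 206.30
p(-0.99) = -375.78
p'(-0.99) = 221.24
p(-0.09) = -205.94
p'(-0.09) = 157.81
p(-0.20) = -223.70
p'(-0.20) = 165.04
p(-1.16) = -414.50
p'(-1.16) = 234.31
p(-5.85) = -2576.72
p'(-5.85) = 731.74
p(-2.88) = -942.96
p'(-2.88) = 386.09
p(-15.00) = -16422.00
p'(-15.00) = 2462.00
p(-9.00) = -5610.00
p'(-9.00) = 1214.00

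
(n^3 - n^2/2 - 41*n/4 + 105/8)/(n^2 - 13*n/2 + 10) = (n^2 + 2*n - 21/4)/(n - 4)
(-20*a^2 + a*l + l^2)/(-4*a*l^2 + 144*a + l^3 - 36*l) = (5*a + l)/(l^2 - 36)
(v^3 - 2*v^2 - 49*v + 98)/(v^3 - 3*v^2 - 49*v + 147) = (v - 2)/(v - 3)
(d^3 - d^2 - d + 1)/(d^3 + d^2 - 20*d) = (d^3 - d^2 - d + 1)/(d*(d^2 + d - 20))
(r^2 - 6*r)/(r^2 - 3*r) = (r - 6)/(r - 3)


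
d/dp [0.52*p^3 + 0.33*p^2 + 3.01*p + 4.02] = 1.56*p^2 + 0.66*p + 3.01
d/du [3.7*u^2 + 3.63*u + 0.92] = 7.4*u + 3.63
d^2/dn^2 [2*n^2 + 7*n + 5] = 4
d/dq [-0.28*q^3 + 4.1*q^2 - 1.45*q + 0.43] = -0.84*q^2 + 8.2*q - 1.45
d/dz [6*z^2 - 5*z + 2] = 12*z - 5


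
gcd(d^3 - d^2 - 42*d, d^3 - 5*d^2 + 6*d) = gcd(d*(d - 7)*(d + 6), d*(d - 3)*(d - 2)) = d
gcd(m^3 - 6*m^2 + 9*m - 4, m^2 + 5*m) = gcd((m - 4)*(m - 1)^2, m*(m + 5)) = 1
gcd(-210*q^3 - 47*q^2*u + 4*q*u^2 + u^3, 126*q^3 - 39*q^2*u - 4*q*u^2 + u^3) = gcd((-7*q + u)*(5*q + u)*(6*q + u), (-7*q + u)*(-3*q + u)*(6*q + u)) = 42*q^2 + q*u - u^2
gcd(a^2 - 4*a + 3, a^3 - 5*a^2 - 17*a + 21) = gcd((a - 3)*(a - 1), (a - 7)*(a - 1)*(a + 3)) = a - 1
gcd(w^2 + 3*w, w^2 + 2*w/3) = w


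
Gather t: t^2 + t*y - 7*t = t^2 + t*(y - 7)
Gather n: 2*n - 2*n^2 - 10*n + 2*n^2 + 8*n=0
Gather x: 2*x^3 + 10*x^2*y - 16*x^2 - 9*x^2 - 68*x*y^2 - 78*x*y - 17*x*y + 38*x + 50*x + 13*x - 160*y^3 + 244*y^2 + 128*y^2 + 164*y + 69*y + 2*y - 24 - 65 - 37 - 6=2*x^3 + x^2*(10*y - 25) + x*(-68*y^2 - 95*y + 101) - 160*y^3 + 372*y^2 + 235*y - 132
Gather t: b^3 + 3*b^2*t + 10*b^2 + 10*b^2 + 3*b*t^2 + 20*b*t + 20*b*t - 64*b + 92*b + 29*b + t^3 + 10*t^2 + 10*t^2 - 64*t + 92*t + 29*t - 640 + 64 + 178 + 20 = b^3 + 20*b^2 + 57*b + t^3 + t^2*(3*b + 20) + t*(3*b^2 + 40*b + 57) - 378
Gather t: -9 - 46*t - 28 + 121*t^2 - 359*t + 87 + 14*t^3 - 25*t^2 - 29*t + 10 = 14*t^3 + 96*t^2 - 434*t + 60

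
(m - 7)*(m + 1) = m^2 - 6*m - 7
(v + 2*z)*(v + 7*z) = v^2 + 9*v*z + 14*z^2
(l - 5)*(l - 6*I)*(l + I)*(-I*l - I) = -I*l^4 - 5*l^3 + 4*I*l^3 + 20*l^2 - I*l^2 + 25*l + 24*I*l + 30*I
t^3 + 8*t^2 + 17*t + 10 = (t + 1)*(t + 2)*(t + 5)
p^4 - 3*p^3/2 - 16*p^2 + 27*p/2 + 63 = (p - 7/2)*(p - 3)*(p + 2)*(p + 3)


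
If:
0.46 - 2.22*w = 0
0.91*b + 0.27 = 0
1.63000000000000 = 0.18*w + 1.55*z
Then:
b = -0.30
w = 0.21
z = 1.03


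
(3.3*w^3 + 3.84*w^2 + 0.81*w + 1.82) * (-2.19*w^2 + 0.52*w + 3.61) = -7.227*w^5 - 6.6936*w^4 + 12.1359*w^3 + 10.2978*w^2 + 3.8705*w + 6.5702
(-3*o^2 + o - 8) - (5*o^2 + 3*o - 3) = -8*o^2 - 2*o - 5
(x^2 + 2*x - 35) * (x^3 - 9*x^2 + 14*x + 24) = x^5 - 7*x^4 - 39*x^3 + 367*x^2 - 442*x - 840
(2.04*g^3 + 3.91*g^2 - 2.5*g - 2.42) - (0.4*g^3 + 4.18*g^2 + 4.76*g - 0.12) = 1.64*g^3 - 0.27*g^2 - 7.26*g - 2.3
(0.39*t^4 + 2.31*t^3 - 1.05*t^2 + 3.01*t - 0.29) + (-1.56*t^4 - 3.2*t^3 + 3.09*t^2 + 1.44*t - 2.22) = -1.17*t^4 - 0.89*t^3 + 2.04*t^2 + 4.45*t - 2.51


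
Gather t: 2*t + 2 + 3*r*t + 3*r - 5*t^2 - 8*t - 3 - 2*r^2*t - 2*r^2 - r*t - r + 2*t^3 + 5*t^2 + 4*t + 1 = -2*r^2 + 2*r + 2*t^3 + t*(-2*r^2 + 2*r - 2)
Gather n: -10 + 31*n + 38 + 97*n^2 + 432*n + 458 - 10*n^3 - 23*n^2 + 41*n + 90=-10*n^3 + 74*n^2 + 504*n + 576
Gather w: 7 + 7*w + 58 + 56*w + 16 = 63*w + 81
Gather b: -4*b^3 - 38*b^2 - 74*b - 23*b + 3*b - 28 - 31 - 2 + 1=-4*b^3 - 38*b^2 - 94*b - 60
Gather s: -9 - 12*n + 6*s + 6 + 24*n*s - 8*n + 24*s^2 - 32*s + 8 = -20*n + 24*s^2 + s*(24*n - 26) + 5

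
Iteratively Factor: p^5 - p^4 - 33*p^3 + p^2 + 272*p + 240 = (p + 4)*(p^4 - 5*p^3 - 13*p^2 + 53*p + 60) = (p + 1)*(p + 4)*(p^3 - 6*p^2 - 7*p + 60) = (p - 5)*(p + 1)*(p + 4)*(p^2 - p - 12) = (p - 5)*(p - 4)*(p + 1)*(p + 4)*(p + 3)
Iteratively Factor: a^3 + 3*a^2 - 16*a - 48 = (a + 4)*(a^2 - a - 12) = (a - 4)*(a + 4)*(a + 3)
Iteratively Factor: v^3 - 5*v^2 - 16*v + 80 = (v + 4)*(v^2 - 9*v + 20) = (v - 4)*(v + 4)*(v - 5)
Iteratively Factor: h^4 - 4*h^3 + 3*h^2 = (h)*(h^3 - 4*h^2 + 3*h) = h*(h - 3)*(h^2 - h) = h^2*(h - 3)*(h - 1)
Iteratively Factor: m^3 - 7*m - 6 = (m + 2)*(m^2 - 2*m - 3) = (m + 1)*(m + 2)*(m - 3)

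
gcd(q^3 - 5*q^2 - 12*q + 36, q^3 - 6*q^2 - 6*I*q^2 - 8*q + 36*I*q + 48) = q - 6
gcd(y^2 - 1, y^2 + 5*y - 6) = y - 1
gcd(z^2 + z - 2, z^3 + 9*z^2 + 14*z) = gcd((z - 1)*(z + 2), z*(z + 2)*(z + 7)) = z + 2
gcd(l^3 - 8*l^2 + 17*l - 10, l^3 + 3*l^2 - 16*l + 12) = l^2 - 3*l + 2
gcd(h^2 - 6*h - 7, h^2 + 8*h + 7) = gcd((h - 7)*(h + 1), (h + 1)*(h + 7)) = h + 1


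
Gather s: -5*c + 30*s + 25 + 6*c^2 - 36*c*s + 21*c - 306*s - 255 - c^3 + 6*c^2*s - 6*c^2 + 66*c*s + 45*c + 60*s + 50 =-c^3 + 61*c + s*(6*c^2 + 30*c - 216) - 180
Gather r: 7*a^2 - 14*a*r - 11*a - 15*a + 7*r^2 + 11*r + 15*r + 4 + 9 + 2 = 7*a^2 - 26*a + 7*r^2 + r*(26 - 14*a) + 15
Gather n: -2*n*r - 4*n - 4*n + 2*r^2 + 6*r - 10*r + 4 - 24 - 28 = n*(-2*r - 8) + 2*r^2 - 4*r - 48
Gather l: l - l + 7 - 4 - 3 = 0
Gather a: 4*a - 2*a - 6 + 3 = 2*a - 3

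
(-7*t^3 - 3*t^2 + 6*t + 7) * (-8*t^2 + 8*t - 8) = 56*t^5 - 32*t^4 - 16*t^3 + 16*t^2 + 8*t - 56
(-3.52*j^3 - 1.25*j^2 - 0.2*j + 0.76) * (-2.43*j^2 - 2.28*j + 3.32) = 8.5536*j^5 + 11.0631*j^4 - 8.3504*j^3 - 5.5408*j^2 - 2.3968*j + 2.5232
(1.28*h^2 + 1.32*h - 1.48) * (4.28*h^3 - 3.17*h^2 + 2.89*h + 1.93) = 5.4784*h^5 + 1.592*h^4 - 6.8196*h^3 + 10.9768*h^2 - 1.7296*h - 2.8564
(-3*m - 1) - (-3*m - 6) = 5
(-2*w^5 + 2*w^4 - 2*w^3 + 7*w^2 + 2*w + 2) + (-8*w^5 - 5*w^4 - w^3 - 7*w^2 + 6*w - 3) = -10*w^5 - 3*w^4 - 3*w^3 + 8*w - 1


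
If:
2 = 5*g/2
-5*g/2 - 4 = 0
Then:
No Solution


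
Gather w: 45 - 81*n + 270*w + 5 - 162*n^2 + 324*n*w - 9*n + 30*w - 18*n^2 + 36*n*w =-180*n^2 - 90*n + w*(360*n + 300) + 50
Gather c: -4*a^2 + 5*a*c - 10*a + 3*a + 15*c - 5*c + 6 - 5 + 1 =-4*a^2 - 7*a + c*(5*a + 10) + 2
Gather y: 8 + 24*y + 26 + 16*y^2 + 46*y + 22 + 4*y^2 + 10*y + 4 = 20*y^2 + 80*y + 60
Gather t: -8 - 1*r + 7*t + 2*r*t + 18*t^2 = -r + 18*t^2 + t*(2*r + 7) - 8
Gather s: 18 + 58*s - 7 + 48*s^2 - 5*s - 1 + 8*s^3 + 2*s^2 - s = 8*s^3 + 50*s^2 + 52*s + 10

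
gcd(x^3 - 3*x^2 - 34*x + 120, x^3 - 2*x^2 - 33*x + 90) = x^2 + x - 30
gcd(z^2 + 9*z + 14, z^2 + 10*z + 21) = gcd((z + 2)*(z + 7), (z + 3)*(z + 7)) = z + 7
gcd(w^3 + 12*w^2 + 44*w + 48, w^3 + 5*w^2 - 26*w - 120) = w^2 + 10*w + 24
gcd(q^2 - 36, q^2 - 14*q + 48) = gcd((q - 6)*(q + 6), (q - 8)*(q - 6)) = q - 6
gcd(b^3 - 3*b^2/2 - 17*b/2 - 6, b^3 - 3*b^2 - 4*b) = b^2 - 3*b - 4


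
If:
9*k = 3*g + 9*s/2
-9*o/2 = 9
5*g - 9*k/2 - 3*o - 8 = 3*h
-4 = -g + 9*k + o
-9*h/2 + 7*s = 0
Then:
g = -58/355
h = -616/1065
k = -256/1065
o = -2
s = -132/355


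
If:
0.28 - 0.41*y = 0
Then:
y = 0.68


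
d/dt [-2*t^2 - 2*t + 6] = -4*t - 2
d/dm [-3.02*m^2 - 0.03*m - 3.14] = -6.04*m - 0.03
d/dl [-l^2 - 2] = -2*l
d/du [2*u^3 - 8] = 6*u^2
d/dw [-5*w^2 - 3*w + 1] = -10*w - 3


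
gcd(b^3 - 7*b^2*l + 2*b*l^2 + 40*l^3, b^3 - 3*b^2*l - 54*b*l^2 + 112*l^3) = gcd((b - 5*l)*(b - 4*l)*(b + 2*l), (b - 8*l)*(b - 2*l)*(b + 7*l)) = 1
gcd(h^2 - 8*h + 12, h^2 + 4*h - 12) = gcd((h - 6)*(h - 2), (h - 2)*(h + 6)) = h - 2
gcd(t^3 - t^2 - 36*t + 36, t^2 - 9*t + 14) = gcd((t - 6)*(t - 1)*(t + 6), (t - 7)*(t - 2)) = 1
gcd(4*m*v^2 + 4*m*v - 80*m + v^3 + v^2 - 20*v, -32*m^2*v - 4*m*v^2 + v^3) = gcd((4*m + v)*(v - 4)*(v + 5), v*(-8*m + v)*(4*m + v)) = 4*m + v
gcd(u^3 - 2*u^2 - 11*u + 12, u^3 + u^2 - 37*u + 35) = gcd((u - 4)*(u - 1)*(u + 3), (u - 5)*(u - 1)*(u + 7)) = u - 1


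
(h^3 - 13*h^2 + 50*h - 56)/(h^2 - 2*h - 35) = (h^2 - 6*h + 8)/(h + 5)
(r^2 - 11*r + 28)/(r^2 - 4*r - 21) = (r - 4)/(r + 3)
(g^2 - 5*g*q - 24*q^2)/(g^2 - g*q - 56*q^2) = (g + 3*q)/(g + 7*q)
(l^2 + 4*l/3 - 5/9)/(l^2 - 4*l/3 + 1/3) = (l + 5/3)/(l - 1)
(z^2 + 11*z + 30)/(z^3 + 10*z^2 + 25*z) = (z + 6)/(z*(z + 5))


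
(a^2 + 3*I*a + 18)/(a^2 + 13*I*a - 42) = (a - 3*I)/(a + 7*I)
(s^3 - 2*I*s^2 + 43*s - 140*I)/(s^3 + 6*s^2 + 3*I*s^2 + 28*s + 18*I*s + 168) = (s - 5*I)/(s + 6)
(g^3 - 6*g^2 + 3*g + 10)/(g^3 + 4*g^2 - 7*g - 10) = (g - 5)/(g + 5)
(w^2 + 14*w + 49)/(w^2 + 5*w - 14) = (w + 7)/(w - 2)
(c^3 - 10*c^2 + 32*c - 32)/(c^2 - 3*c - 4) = (c^2 - 6*c + 8)/(c + 1)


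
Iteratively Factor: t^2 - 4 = (t + 2)*(t - 2)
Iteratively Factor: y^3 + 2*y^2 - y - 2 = (y + 2)*(y^2 - 1) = (y + 1)*(y + 2)*(y - 1)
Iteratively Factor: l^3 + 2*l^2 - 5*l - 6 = (l + 1)*(l^2 + l - 6) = (l + 1)*(l + 3)*(l - 2)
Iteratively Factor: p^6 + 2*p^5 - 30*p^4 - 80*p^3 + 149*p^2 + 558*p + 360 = (p + 4)*(p^5 - 2*p^4 - 22*p^3 + 8*p^2 + 117*p + 90) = (p - 3)*(p + 4)*(p^4 + p^3 - 19*p^2 - 49*p - 30) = (p - 3)*(p + 2)*(p + 4)*(p^3 - p^2 - 17*p - 15) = (p - 3)*(p + 2)*(p + 3)*(p + 4)*(p^2 - 4*p - 5) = (p - 5)*(p - 3)*(p + 2)*(p + 3)*(p + 4)*(p + 1)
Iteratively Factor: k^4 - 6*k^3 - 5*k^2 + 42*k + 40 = (k + 1)*(k^3 - 7*k^2 + 2*k + 40) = (k - 5)*(k + 1)*(k^2 - 2*k - 8) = (k - 5)*(k - 4)*(k + 1)*(k + 2)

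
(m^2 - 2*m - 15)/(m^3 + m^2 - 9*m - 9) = (m - 5)/(m^2 - 2*m - 3)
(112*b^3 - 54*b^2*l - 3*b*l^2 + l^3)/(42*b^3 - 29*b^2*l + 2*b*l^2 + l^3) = (8*b - l)/(3*b - l)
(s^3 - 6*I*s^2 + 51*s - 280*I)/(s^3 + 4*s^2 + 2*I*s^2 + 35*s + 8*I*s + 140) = (s - 8*I)/(s + 4)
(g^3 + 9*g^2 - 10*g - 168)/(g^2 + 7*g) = g + 2 - 24/g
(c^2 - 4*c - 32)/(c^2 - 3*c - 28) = (c - 8)/(c - 7)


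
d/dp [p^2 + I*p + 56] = 2*p + I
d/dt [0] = 0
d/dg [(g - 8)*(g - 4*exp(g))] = g - (g - 8)*(4*exp(g) - 1) - 4*exp(g)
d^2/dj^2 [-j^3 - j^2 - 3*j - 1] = -6*j - 2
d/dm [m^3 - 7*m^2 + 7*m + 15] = 3*m^2 - 14*m + 7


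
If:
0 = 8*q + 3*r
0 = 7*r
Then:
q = 0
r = 0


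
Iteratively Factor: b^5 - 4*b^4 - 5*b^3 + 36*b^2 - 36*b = (b - 3)*(b^4 - b^3 - 8*b^2 + 12*b) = (b - 3)*(b - 2)*(b^3 + b^2 - 6*b) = b*(b - 3)*(b - 2)*(b^2 + b - 6) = b*(b - 3)*(b - 2)^2*(b + 3)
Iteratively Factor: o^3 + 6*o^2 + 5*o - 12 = (o - 1)*(o^2 + 7*o + 12) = (o - 1)*(o + 4)*(o + 3)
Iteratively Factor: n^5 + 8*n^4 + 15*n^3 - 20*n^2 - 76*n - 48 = (n + 1)*(n^4 + 7*n^3 + 8*n^2 - 28*n - 48) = (n - 2)*(n + 1)*(n^3 + 9*n^2 + 26*n + 24) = (n - 2)*(n + 1)*(n + 2)*(n^2 + 7*n + 12) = (n - 2)*(n + 1)*(n + 2)*(n + 4)*(n + 3)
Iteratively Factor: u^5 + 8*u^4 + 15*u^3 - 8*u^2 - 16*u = (u + 4)*(u^4 + 4*u^3 - u^2 - 4*u) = (u - 1)*(u + 4)*(u^3 + 5*u^2 + 4*u) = u*(u - 1)*(u + 4)*(u^2 + 5*u + 4) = u*(u - 1)*(u + 4)^2*(u + 1)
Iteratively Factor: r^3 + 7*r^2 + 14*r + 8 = (r + 4)*(r^2 + 3*r + 2) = (r + 2)*(r + 4)*(r + 1)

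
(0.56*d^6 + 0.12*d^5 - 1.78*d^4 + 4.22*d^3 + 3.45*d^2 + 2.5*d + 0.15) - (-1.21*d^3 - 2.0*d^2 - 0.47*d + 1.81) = 0.56*d^6 + 0.12*d^5 - 1.78*d^4 + 5.43*d^3 + 5.45*d^2 + 2.97*d - 1.66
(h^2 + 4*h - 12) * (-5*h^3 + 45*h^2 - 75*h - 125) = -5*h^5 + 25*h^4 + 165*h^3 - 965*h^2 + 400*h + 1500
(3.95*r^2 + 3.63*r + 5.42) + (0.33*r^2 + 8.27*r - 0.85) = 4.28*r^2 + 11.9*r + 4.57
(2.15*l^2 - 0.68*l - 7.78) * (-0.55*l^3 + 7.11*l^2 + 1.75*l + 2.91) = -1.1825*l^5 + 15.6605*l^4 + 3.2067*l^3 - 50.2493*l^2 - 15.5938*l - 22.6398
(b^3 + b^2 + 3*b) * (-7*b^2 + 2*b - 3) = -7*b^5 - 5*b^4 - 22*b^3 + 3*b^2 - 9*b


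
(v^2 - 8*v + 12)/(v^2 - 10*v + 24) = (v - 2)/(v - 4)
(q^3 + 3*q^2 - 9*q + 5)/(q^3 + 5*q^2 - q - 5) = (q - 1)/(q + 1)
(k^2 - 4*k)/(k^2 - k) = (k - 4)/(k - 1)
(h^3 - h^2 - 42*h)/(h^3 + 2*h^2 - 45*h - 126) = h/(h + 3)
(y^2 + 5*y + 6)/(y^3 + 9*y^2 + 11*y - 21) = (y + 2)/(y^2 + 6*y - 7)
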